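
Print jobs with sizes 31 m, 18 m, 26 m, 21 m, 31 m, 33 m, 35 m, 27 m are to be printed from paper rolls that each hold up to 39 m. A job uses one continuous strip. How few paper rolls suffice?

Total = 35 + 33 + 31 + 31 + 27 + 26 + 21 + 18 = 222 m.
Lower bound: ⌈222/39⌉ = 6 paper rolls.
Also, 7 print jobs each exceed 39/2 m, and no two of those can share a roll, so at least 7 paper rolls are needed.
A packing using 7 paper rolls:
  roll 1: 35 = 35
  roll 2: 33 = 33
  roll 3: 31 = 31
  roll 4: 31 = 31
  roll 5: 27 = 27
  roll 6: 26 = 26
  roll 7: 21 + 18 = 39
This matches the lower bound, so 7 is optimal.

7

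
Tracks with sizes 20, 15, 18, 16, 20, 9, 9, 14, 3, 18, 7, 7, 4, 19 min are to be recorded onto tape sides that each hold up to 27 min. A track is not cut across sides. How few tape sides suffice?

Total = 20 + 20 + 19 + 18 + 18 + 16 + 15 + 14 + 9 + 9 + 7 + 7 + 4 + 3 = 179 min.
Lower bound: ⌈179/27⌉ = 7 tape sides.
Also, 8 tracks each exceed 27/2 min, and no two of those can share a side, so at least 8 tape sides are needed.
A packing using 8 tape sides:
  side 1: 20 + 7 = 27
  side 2: 20 + 7 = 27
  side 3: 19 + 4 + 3 = 26
  side 4: 18 + 9 = 27
  side 5: 18 + 9 = 27
  side 6: 16 = 16
  side 7: 15 = 15
  side 8: 14 = 14
This matches the lower bound, so 8 is optimal.

8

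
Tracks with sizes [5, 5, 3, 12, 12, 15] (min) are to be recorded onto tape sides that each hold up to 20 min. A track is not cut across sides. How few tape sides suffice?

Total = 15 + 12 + 12 + 5 + 5 + 3 = 52 min.
Lower bound: ⌈52/20⌉ = 3 tape sides.
A packing using 3 tape sides:
  side 1: 15 + 5 = 20
  side 2: 12 + 5 + 3 = 20
  side 3: 12 = 12
This matches the lower bound, so 3 is optimal.

3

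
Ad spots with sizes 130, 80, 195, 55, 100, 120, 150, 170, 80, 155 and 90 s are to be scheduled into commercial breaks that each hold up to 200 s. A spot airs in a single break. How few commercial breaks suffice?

8

Total = 195 + 170 + 155 + 150 + 130 + 120 + 100 + 90 + 80 + 80 + 55 = 1325 s.
Lower bound: ⌈1325/200⌉ = 7 commercial breaks.
A packing using 8 commercial breaks:
  break 1: 195 = 195
  break 2: 170 = 170
  break 3: 155 = 155
  break 4: 150 = 150
  break 5: 130 + 55 = 185
  break 6: 120 + 80 = 200
  break 7: 100 + 90 = 190
  break 8: 80 = 80
No arrangement into 7 commercial breaks stays within capacity, so 8 is optimal.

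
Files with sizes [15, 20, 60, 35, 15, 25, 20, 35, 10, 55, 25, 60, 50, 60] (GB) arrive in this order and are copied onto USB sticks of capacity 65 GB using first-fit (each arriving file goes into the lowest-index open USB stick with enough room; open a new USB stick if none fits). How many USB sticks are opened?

  15 → USB stick 1 (new)  [load 15/65]
  20 → USB stick 1  [load 35/65]
  60 → USB stick 2 (new)  [load 60/65]
  35 → USB stick 3 (new)  [load 35/65]
  15 → USB stick 1  [load 50/65]
  25 → USB stick 3  [load 60/65]
  20 → USB stick 4 (new)  [load 20/65]
  35 → USB stick 4  [load 55/65]
  10 → USB stick 1  [load 60/65]
  55 → USB stick 5 (new)  [load 55/65]
  25 → USB stick 6 (new)  [load 25/65]
  60 → USB stick 7 (new)  [load 60/65]
  50 → USB stick 8 (new)  [load 50/65]
  60 → USB stick 9 (new)  [load 60/65]
9 USB sticks opened.

9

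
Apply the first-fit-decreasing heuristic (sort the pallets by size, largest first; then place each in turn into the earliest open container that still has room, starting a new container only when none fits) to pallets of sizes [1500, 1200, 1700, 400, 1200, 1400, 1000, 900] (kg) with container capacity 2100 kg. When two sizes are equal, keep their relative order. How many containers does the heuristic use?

6

Sorted descending: 1700, 1500, 1400, 1200, 1200, 1000, 900, 400.
  1700 → container 1 (new)  [load 1700/2100]
  1500 → container 2 (new)  [load 1500/2100]
  1400 → container 3 (new)  [load 1400/2100]
  1200 → container 4 (new)  [load 1200/2100]
  1200 → container 5 (new)  [load 1200/2100]
  1000 → container 6 (new)  [load 1000/2100]
  900 → container 4  [load 2100/2100]
  400 → container 1  [load 2100/2100]
6 containers opened.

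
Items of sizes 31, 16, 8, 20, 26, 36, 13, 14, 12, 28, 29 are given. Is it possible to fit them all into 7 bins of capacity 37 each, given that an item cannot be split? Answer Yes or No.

No

Total = 233; ⌈233/37⌉ = 7.
The bound of 7 does not rule out 7, but exhaustive search shows no assignment into 7 bins of capacity 37 exists — the minimum is 8.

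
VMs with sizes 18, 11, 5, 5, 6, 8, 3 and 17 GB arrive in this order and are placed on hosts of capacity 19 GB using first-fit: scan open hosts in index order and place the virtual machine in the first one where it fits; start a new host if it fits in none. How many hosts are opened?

  18 → host 1 (new)  [load 18/19]
  11 → host 2 (new)  [load 11/19]
  5 → host 2  [load 16/19]
  5 → host 3 (new)  [load 5/19]
  6 → host 3  [load 11/19]
  8 → host 3  [load 19/19]
  3 → host 2  [load 19/19]
  17 → host 4 (new)  [load 17/19]
4 hosts opened.

4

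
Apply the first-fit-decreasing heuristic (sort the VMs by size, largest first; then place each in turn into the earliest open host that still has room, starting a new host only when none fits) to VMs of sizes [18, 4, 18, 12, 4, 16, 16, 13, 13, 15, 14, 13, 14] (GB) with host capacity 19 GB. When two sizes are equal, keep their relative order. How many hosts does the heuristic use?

11

Sorted descending: 18, 18, 16, 16, 15, 14, 14, 13, 13, 13, 12, 4, 4.
  18 → host 1 (new)  [load 18/19]
  18 → host 2 (new)  [load 18/19]
  16 → host 3 (new)  [load 16/19]
  16 → host 4 (new)  [load 16/19]
  15 → host 5 (new)  [load 15/19]
  14 → host 6 (new)  [load 14/19]
  14 → host 7 (new)  [load 14/19]
  13 → host 8 (new)  [load 13/19]
  13 → host 9 (new)  [load 13/19]
  13 → host 10 (new)  [load 13/19]
  12 → host 11 (new)  [load 12/19]
  4 → host 5  [load 19/19]
  4 → host 6  [load 18/19]
11 hosts opened.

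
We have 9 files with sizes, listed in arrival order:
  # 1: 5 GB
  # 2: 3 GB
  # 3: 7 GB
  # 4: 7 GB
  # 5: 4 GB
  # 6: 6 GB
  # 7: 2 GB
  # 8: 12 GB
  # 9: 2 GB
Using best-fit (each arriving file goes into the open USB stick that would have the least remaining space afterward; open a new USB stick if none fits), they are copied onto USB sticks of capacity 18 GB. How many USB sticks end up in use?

  5 → USB stick 1 (new)  [load 5/18]
  3 → USB stick 1  [load 8/18]
  7 → USB stick 1  [load 15/18]
  7 → USB stick 2 (new)  [load 7/18]
  4 → USB stick 2  [load 11/18]
  6 → USB stick 2  [load 17/18]
  2 → USB stick 1  [load 17/18]
  12 → USB stick 3 (new)  [load 12/18]
  2 → USB stick 3  [load 14/18]
3 USB sticks opened.

3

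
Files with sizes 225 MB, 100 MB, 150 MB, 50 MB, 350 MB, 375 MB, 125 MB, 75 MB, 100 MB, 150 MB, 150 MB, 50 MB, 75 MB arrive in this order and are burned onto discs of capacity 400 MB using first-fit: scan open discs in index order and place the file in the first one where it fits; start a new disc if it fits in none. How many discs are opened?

  225 → disc 1 (new)  [load 225/400]
  100 → disc 1  [load 325/400]
  150 → disc 2 (new)  [load 150/400]
  50 → disc 1  [load 375/400]
  350 → disc 3 (new)  [load 350/400]
  375 → disc 4 (new)  [load 375/400]
  125 → disc 2  [load 275/400]
  75 → disc 2  [load 350/400]
  100 → disc 5 (new)  [load 100/400]
  150 → disc 5  [load 250/400]
  150 → disc 5  [load 400/400]
  50 → disc 2  [load 400/400]
  75 → disc 6 (new)  [load 75/400]
6 discs opened.

6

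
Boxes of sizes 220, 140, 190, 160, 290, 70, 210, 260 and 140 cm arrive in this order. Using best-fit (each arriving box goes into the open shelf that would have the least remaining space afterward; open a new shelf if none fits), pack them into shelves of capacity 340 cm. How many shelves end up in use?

6

  220 → shelf 1 (new)  [load 220/340]
  140 → shelf 2 (new)  [load 140/340]
  190 → shelf 2  [load 330/340]
  160 → shelf 3 (new)  [load 160/340]
  290 → shelf 4 (new)  [load 290/340]
  70 → shelf 1  [load 290/340]
  210 → shelf 5 (new)  [load 210/340]
  260 → shelf 6 (new)  [load 260/340]
  140 → shelf 3  [load 300/340]
6 shelves opened.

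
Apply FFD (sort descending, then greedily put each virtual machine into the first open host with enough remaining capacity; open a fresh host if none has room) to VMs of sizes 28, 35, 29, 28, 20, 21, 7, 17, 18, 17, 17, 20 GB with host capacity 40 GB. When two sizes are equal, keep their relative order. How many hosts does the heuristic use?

8

Sorted descending: 35, 29, 28, 28, 21, 20, 20, 18, 17, 17, 17, 7.
  35 → host 1 (new)  [load 35/40]
  29 → host 2 (new)  [load 29/40]
  28 → host 3 (new)  [load 28/40]
  28 → host 4 (new)  [load 28/40]
  21 → host 5 (new)  [load 21/40]
  20 → host 6 (new)  [load 20/40]
  20 → host 6  [load 40/40]
  18 → host 5  [load 39/40]
  17 → host 7 (new)  [load 17/40]
  17 → host 7  [load 34/40]
  17 → host 8 (new)  [load 17/40]
  7 → host 2  [load 36/40]
8 hosts opened.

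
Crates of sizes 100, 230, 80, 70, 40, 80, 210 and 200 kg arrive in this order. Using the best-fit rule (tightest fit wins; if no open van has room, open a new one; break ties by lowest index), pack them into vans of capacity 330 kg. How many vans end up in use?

  100 → van 1 (new)  [load 100/330]
  230 → van 1  [load 330/330]
  80 → van 2 (new)  [load 80/330]
  70 → van 2  [load 150/330]
  40 → van 2  [load 190/330]
  80 → van 2  [load 270/330]
  210 → van 3 (new)  [load 210/330]
  200 → van 4 (new)  [load 200/330]
4 vans opened.

4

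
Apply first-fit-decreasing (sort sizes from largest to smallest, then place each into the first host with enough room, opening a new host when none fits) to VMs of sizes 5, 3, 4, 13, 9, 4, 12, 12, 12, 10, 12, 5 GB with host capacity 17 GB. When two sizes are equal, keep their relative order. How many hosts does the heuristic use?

7

Sorted descending: 13, 12, 12, 12, 12, 10, 9, 5, 5, 4, 4, 3.
  13 → host 1 (new)  [load 13/17]
  12 → host 2 (new)  [load 12/17]
  12 → host 3 (new)  [load 12/17]
  12 → host 4 (new)  [load 12/17]
  12 → host 5 (new)  [load 12/17]
  10 → host 6 (new)  [load 10/17]
  9 → host 7 (new)  [load 9/17]
  5 → host 2  [load 17/17]
  5 → host 3  [load 17/17]
  4 → host 1  [load 17/17]
  4 → host 4  [load 16/17]
  3 → host 5  [load 15/17]
7 hosts opened.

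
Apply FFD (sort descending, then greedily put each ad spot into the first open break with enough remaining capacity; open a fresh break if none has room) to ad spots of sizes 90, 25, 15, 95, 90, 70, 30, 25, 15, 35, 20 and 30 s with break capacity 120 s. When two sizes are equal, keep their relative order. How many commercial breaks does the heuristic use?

Sorted descending: 95, 90, 90, 70, 35, 30, 30, 25, 25, 20, 15, 15.
  95 → break 1 (new)  [load 95/120]
  90 → break 2 (new)  [load 90/120]
  90 → break 3 (new)  [load 90/120]
  70 → break 4 (new)  [load 70/120]
  35 → break 4  [load 105/120]
  30 → break 2  [load 120/120]
  30 → break 3  [load 120/120]
  25 → break 1  [load 120/120]
  25 → break 5 (new)  [load 25/120]
  20 → break 5  [load 45/120]
  15 → break 4  [load 120/120]
  15 → break 5  [load 60/120]
5 commercial breaks opened.

5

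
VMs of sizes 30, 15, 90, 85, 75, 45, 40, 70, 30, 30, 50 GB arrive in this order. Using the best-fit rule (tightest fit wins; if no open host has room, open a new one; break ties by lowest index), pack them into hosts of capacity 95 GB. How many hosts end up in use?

7

  30 → host 1 (new)  [load 30/95]
  15 → host 1  [load 45/95]
  90 → host 2 (new)  [load 90/95]
  85 → host 3 (new)  [load 85/95]
  75 → host 4 (new)  [load 75/95]
  45 → host 1  [load 90/95]
  40 → host 5 (new)  [load 40/95]
  70 → host 6 (new)  [load 70/95]
  30 → host 5  [load 70/95]
  30 → host 7 (new)  [load 30/95]
  50 → host 7  [load 80/95]
7 hosts opened.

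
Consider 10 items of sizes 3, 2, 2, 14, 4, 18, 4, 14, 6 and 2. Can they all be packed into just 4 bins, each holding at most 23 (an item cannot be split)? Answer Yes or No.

Yes

A valid assignment using 4 bins:
  bin 1: 18 + 4 = 22
  bin 2: 14 + 6 + 3 = 23
  bin 3: 14 + 4 + 2 + 2 = 22
  bin 4: 2 = 2
Every load is within 23, so 4 bins suffice.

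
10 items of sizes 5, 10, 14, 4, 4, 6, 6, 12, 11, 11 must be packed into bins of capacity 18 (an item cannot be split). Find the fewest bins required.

Total = 14 + 12 + 11 + 11 + 10 + 6 + 6 + 5 + 4 + 4 = 83.
Lower bound: ⌈83/18⌉ = 5 bins.
A packing using 5 bins:
  bin 1: 14 + 4 = 18
  bin 2: 12 + 6 = 18
  bin 3: 11 + 6 = 17
  bin 4: 11 + 5 = 16
  bin 5: 10 + 4 = 14
This matches the lower bound, so 5 is optimal.

5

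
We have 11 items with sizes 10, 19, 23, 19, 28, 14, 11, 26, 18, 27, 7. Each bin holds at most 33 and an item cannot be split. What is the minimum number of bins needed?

Total = 28 + 27 + 26 + 23 + 19 + 19 + 18 + 14 + 11 + 10 + 7 = 202.
Lower bound: ⌈202/33⌉ = 7 bins.
A packing using 7 bins:
  bin 1: 28 = 28
  bin 2: 27 = 27
  bin 3: 26 + 7 = 33
  bin 4: 23 + 10 = 33
  bin 5: 19 + 14 = 33
  bin 6: 19 + 11 = 30
  bin 7: 18 = 18
This matches the lower bound, so 7 is optimal.

7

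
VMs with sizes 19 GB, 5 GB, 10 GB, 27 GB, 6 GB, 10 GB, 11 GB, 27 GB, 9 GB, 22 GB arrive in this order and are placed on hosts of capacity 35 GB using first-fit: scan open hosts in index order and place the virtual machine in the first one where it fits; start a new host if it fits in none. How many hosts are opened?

5

  19 → host 1 (new)  [load 19/35]
  5 → host 1  [load 24/35]
  10 → host 1  [load 34/35]
  27 → host 2 (new)  [load 27/35]
  6 → host 2  [load 33/35]
  10 → host 3 (new)  [load 10/35]
  11 → host 3  [load 21/35]
  27 → host 4 (new)  [load 27/35]
  9 → host 3  [load 30/35]
  22 → host 5 (new)  [load 22/35]
5 hosts opened.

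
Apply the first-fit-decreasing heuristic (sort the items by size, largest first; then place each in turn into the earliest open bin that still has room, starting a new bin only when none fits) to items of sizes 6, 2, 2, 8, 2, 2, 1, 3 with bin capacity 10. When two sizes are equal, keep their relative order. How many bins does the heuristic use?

Sorted descending: 8, 6, 3, 2, 2, 2, 2, 1.
  8 → bin 1 (new)  [load 8/10]
  6 → bin 2 (new)  [load 6/10]
  3 → bin 2  [load 9/10]
  2 → bin 1  [load 10/10]
  2 → bin 3 (new)  [load 2/10]
  2 → bin 3  [load 4/10]
  2 → bin 3  [load 6/10]
  1 → bin 2  [load 10/10]
3 bins opened.

3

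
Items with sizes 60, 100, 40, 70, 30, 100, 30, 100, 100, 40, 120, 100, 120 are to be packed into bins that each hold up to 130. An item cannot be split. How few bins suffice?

Total = 120 + 120 + 100 + 100 + 100 + 100 + 100 + 70 + 60 + 40 + 40 + 30 + 30 = 1010.
Lower bound: ⌈1010/130⌉ = 8 bins.
A packing using 9 bins:
  bin 1: 120 = 120
  bin 2: 120 = 120
  bin 3: 100 + 30 = 130
  bin 4: 100 + 30 = 130
  bin 5: 100 = 100
  bin 6: 100 = 100
  bin 7: 100 = 100
  bin 8: 70 + 60 = 130
  bin 9: 40 + 40 = 80
No arrangement into 8 bins stays within capacity, so 9 is optimal.

9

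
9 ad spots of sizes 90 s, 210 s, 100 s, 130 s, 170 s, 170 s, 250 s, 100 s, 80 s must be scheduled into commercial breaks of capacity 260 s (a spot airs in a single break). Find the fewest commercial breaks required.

Total = 250 + 210 + 170 + 170 + 130 + 100 + 100 + 90 + 80 = 1300 s.
Lower bound: ⌈1300/260⌉ = 5 commercial breaks.
A packing using 6 commercial breaks:
  break 1: 250 = 250
  break 2: 210 = 210
  break 3: 170 + 90 = 260
  break 4: 170 + 80 = 250
  break 5: 130 + 100 = 230
  break 6: 100 = 100
No arrangement into 5 commercial breaks stays within capacity, so 6 is optimal.

6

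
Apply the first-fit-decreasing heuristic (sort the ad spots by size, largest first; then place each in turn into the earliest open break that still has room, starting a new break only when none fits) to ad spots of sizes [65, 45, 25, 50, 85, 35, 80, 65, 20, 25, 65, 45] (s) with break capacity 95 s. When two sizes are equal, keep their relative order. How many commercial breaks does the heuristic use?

Sorted descending: 85, 80, 65, 65, 65, 50, 45, 45, 35, 25, 25, 20.
  85 → break 1 (new)  [load 85/95]
  80 → break 2 (new)  [load 80/95]
  65 → break 3 (new)  [load 65/95]
  65 → break 4 (new)  [load 65/95]
  65 → break 5 (new)  [load 65/95]
  50 → break 6 (new)  [load 50/95]
  45 → break 6  [load 95/95]
  45 → break 7 (new)  [load 45/95]
  35 → break 7  [load 80/95]
  25 → break 3  [load 90/95]
  25 → break 4  [load 90/95]
  20 → break 5  [load 85/95]
7 commercial breaks opened.

7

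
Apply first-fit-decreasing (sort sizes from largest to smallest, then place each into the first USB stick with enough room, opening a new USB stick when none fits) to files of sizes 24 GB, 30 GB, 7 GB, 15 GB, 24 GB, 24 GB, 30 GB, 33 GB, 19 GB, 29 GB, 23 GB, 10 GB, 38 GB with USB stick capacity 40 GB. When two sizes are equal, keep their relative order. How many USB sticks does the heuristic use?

Sorted descending: 38, 33, 30, 30, 29, 24, 24, 24, 23, 19, 15, 10, 7.
  38 → USB stick 1 (new)  [load 38/40]
  33 → USB stick 2 (new)  [load 33/40]
  30 → USB stick 3 (new)  [load 30/40]
  30 → USB stick 4 (new)  [load 30/40]
  29 → USB stick 5 (new)  [load 29/40]
  24 → USB stick 6 (new)  [load 24/40]
  24 → USB stick 7 (new)  [load 24/40]
  24 → USB stick 8 (new)  [load 24/40]
  23 → USB stick 9 (new)  [load 23/40]
  19 → USB stick 10 (new)  [load 19/40]
  15 → USB stick 6  [load 39/40]
  10 → USB stick 3  [load 40/40]
  7 → USB stick 2  [load 40/40]
10 USB sticks opened.

10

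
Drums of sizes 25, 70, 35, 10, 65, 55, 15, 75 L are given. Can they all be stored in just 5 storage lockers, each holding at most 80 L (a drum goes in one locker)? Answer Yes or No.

Yes

A valid assignment using 5 storage lockers:
  locker 1: 75 = 75
  locker 2: 70 + 10 = 80
  locker 3: 65 + 15 = 80
  locker 4: 55 + 25 = 80
  locker 5: 35 = 35
Every load is within 80 L, so 5 storage lockers suffice.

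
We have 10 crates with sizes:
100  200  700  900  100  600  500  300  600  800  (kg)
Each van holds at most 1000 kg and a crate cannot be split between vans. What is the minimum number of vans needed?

6

Total = 900 + 800 + 700 + 600 + 600 + 500 + 300 + 200 + 100 + 100 = 4800 kg.
Lower bound: ⌈4800/1000⌉ = 5 vans.
A packing using 6 vans:
  van 1: 900 + 100 = 1000
  van 2: 800 + 200 = 1000
  van 3: 700 + 300 = 1000
  van 4: 600 + 100 = 700
  van 5: 600 = 600
  van 6: 500 = 500
No arrangement into 5 vans stays within capacity, so 6 is optimal.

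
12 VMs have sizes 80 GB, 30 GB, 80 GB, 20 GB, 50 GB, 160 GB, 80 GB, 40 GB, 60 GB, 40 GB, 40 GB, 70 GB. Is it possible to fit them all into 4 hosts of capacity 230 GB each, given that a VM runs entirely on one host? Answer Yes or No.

Yes

A valid assignment using 4 hosts:
  host 1: 160 + 70 = 230
  host 2: 80 + 80 + 60 = 220
  host 3: 80 + 50 + 40 + 40 + 20 = 230
  host 4: 40 + 30 = 70
Every load is within 230 GB, so 4 hosts suffice.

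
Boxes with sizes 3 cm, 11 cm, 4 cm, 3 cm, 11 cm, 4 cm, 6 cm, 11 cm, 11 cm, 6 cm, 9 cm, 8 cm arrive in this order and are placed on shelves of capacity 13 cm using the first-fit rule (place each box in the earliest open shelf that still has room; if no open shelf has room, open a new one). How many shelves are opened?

  3 → shelf 1 (new)  [load 3/13]
  11 → shelf 2 (new)  [load 11/13]
  4 → shelf 1  [load 7/13]
  3 → shelf 1  [load 10/13]
  11 → shelf 3 (new)  [load 11/13]
  4 → shelf 4 (new)  [load 4/13]
  6 → shelf 4  [load 10/13]
  11 → shelf 5 (new)  [load 11/13]
  11 → shelf 6 (new)  [load 11/13]
  6 → shelf 7 (new)  [load 6/13]
  9 → shelf 8 (new)  [load 9/13]
  8 → shelf 9 (new)  [load 8/13]
9 shelves opened.

9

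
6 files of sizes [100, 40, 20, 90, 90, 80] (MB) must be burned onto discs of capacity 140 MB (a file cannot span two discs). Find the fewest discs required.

Total = 100 + 90 + 90 + 80 + 40 + 20 = 420 MB.
Lower bound: ⌈420/140⌉ = 3 discs.
Also, 4 files each exceed 70 MB, and no two of those can share a disc, so at least 4 discs are needed.
A packing using 4 discs:
  disc 1: 100 + 40 = 140
  disc 2: 90 + 20 = 110
  disc 3: 90 = 90
  disc 4: 80 = 80
This matches the lower bound, so 4 is optimal.

4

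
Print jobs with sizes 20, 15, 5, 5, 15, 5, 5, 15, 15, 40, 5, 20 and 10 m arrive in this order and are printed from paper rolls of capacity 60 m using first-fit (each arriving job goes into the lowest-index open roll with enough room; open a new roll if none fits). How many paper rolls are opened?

3

  20 → roll 1 (new)  [load 20/60]
  15 → roll 1  [load 35/60]
  5 → roll 1  [load 40/60]
  5 → roll 1  [load 45/60]
  15 → roll 1  [load 60/60]
  5 → roll 2 (new)  [load 5/60]
  5 → roll 2  [load 10/60]
  15 → roll 2  [load 25/60]
  15 → roll 2  [load 40/60]
  40 → roll 3 (new)  [load 40/60]
  5 → roll 2  [load 45/60]
  20 → roll 3  [load 60/60]
  10 → roll 2  [load 55/60]
3 paper rolls opened.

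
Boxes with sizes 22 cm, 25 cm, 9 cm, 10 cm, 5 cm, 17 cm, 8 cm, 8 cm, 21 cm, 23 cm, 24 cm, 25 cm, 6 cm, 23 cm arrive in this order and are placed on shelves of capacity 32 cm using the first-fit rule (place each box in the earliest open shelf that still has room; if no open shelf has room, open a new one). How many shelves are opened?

  22 → shelf 1 (new)  [load 22/32]
  25 → shelf 2 (new)  [load 25/32]
  9 → shelf 1  [load 31/32]
  10 → shelf 3 (new)  [load 10/32]
  5 → shelf 2  [load 30/32]
  17 → shelf 3  [load 27/32]
  8 → shelf 4 (new)  [load 8/32]
  8 → shelf 4  [load 16/32]
  21 → shelf 5 (new)  [load 21/32]
  23 → shelf 6 (new)  [load 23/32]
  24 → shelf 7 (new)  [load 24/32]
  25 → shelf 8 (new)  [load 25/32]
  6 → shelf 4  [load 22/32]
  23 → shelf 9 (new)  [load 23/32]
9 shelves opened.

9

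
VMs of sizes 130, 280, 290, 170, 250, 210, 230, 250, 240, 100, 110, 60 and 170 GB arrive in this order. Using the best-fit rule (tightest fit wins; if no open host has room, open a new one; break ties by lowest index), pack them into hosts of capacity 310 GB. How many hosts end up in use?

9

  130 → host 1 (new)  [load 130/310]
  280 → host 2 (new)  [load 280/310]
  290 → host 3 (new)  [load 290/310]
  170 → host 1  [load 300/310]
  250 → host 4 (new)  [load 250/310]
  210 → host 5 (new)  [load 210/310]
  230 → host 6 (new)  [load 230/310]
  250 → host 7 (new)  [load 250/310]
  240 → host 8 (new)  [load 240/310]
  100 → host 5  [load 310/310]
  110 → host 9 (new)  [load 110/310]
  60 → host 4  [load 310/310]
  170 → host 9  [load 280/310]
9 hosts opened.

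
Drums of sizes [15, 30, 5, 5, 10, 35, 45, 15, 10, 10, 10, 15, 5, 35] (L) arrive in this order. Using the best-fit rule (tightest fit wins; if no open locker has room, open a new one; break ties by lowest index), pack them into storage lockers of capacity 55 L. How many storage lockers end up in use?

5

  15 → locker 1 (new)  [load 15/55]
  30 → locker 1  [load 45/55]
  5 → locker 1  [load 50/55]
  5 → locker 1  [load 55/55]
  10 → locker 2 (new)  [load 10/55]
  35 → locker 2  [load 45/55]
  45 → locker 3 (new)  [load 45/55]
  15 → locker 4 (new)  [load 15/55]
  10 → locker 2  [load 55/55]
  10 → locker 3  [load 55/55]
  10 → locker 4  [load 25/55]
  15 → locker 4  [load 40/55]
  5 → locker 4  [load 45/55]
  35 → locker 5 (new)  [load 35/55]
5 storage lockers opened.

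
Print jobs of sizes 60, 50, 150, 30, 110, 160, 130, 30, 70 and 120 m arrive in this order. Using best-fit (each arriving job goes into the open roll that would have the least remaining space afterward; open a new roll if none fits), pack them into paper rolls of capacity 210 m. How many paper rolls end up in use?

  60 → roll 1 (new)  [load 60/210]
  50 → roll 1  [load 110/210]
  150 → roll 2 (new)  [load 150/210]
  30 → roll 2  [load 180/210]
  110 → roll 3 (new)  [load 110/210]
  160 → roll 4 (new)  [load 160/210]
  130 → roll 5 (new)  [load 130/210]
  30 → roll 2  [load 210/210]
  70 → roll 5  [load 200/210]
  120 → roll 6 (new)  [load 120/210]
6 paper rolls opened.

6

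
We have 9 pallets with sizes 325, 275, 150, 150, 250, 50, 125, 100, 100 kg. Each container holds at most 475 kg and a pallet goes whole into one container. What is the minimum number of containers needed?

Total = 325 + 275 + 250 + 150 + 150 + 125 + 100 + 100 + 50 = 1525 kg.
Lower bound: ⌈1525/475⌉ = 4 containers.
A packing using 4 containers:
  container 1: 325 + 150 = 475
  container 2: 275 + 150 + 50 = 475
  container 3: 250 + 125 + 100 = 475
  container 4: 100 = 100
This matches the lower bound, so 4 is optimal.

4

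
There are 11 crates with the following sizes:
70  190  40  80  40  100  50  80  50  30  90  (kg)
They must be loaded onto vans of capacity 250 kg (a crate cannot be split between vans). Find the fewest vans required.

Total = 190 + 100 + 90 + 80 + 80 + 70 + 50 + 50 + 40 + 40 + 30 = 820 kg.
Lower bound: ⌈820/250⌉ = 4 vans.
A packing using 4 vans:
  van 1: 190 + 50 = 240
  van 2: 100 + 90 + 50 = 240
  van 3: 80 + 80 + 70 = 230
  van 4: 40 + 40 + 30 = 110
This matches the lower bound, so 4 is optimal.

4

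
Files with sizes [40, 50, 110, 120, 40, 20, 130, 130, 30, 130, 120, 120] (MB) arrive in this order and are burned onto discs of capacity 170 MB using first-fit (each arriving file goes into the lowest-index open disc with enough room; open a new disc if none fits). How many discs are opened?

  40 → disc 1 (new)  [load 40/170]
  50 → disc 1  [load 90/170]
  110 → disc 2 (new)  [load 110/170]
  120 → disc 3 (new)  [load 120/170]
  40 → disc 1  [load 130/170]
  20 → disc 1  [load 150/170]
  130 → disc 4 (new)  [load 130/170]
  130 → disc 5 (new)  [load 130/170]
  30 → disc 2  [load 140/170]
  130 → disc 6 (new)  [load 130/170]
  120 → disc 7 (new)  [load 120/170]
  120 → disc 8 (new)  [load 120/170]
8 discs opened.

8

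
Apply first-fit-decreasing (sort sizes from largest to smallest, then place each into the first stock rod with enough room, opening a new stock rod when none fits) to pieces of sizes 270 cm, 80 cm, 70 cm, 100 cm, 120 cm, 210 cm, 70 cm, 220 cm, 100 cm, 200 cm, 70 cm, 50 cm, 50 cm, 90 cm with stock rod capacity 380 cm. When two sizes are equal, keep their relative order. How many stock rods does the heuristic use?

5

Sorted descending: 270, 220, 210, 200, 120, 100, 100, 90, 80, 70, 70, 70, 50, 50.
  270 → stock rod 1 (new)  [load 270/380]
  220 → stock rod 2 (new)  [load 220/380]
  210 → stock rod 3 (new)  [load 210/380]
  200 → stock rod 4 (new)  [load 200/380]
  120 → stock rod 2  [load 340/380]
  100 → stock rod 1  [load 370/380]
  100 → stock rod 3  [load 310/380]
  90 → stock rod 4  [load 290/380]
  80 → stock rod 4  [load 370/380]
  70 → stock rod 3  [load 380/380]
  70 → stock rod 5 (new)  [load 70/380]
  70 → stock rod 5  [load 140/380]
  50 → stock rod 5  [load 190/380]
  50 → stock rod 5  [load 240/380]
5 stock rods opened.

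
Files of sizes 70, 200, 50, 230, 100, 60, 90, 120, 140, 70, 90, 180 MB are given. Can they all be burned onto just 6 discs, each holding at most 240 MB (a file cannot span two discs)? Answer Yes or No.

No

Total = 1400 MB; ⌈1400/240⌉ = 6.
The bound of 6 does not rule out 6, but exhaustive search shows no assignment into 6 discs of capacity 240 MB exists — the minimum is 7.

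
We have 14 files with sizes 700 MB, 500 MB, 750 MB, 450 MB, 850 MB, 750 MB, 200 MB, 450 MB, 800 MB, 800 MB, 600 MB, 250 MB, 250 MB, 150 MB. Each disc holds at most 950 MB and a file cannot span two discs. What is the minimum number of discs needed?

9

Total = 850 + 800 + 800 + 750 + 750 + 700 + 600 + 500 + 450 + 450 + 250 + 250 + 200 + 150 = 7500 MB.
Lower bound: ⌈7500/950⌉ = 8 discs.
A packing using 9 discs:
  disc 1: 850 = 850
  disc 2: 800 + 150 = 950
  disc 3: 800 = 800
  disc 4: 750 + 200 = 950
  disc 5: 750 = 750
  disc 6: 700 + 250 = 950
  disc 7: 600 + 250 = 850
  disc 8: 500 + 450 = 950
  disc 9: 450 = 450
No arrangement into 8 discs stays within capacity, so 9 is optimal.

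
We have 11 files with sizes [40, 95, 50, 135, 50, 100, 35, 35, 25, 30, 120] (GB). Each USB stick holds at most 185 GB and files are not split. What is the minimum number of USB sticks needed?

Total = 135 + 120 + 100 + 95 + 50 + 50 + 40 + 35 + 35 + 30 + 25 = 715 GB.
Lower bound: ⌈715/185⌉ = 4 USB sticks.
A packing using 4 USB sticks:
  USB stick 1: 135 + 50 = 185
  USB stick 2: 120 + 50 = 170
  USB stick 3: 100 + 40 + 35 = 175
  USB stick 4: 95 + 35 + 30 + 25 = 185
This matches the lower bound, so 4 is optimal.

4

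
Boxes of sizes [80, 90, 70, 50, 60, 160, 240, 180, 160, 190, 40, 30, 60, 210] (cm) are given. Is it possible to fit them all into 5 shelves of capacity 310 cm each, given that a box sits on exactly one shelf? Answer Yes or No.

No

Total = 1620 cm; ⌈1620/310⌉ = 6.
At least 6 shelves are required, but only 5 are allowed.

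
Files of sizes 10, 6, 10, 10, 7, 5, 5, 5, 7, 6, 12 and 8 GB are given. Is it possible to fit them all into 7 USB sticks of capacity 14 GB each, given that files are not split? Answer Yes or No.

No

Total = 91 GB; ⌈91/14⌉ = 7.
The bound of 7 does not rule out 7, but exhaustive search shows no assignment into 7 USB sticks of capacity 14 GB exists — the minimum is 8.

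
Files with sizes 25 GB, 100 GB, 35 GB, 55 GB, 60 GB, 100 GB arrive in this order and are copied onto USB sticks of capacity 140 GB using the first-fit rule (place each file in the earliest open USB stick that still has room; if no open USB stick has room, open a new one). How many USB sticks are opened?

  25 → USB stick 1 (new)  [load 25/140]
  100 → USB stick 1  [load 125/140]
  35 → USB stick 2 (new)  [load 35/140]
  55 → USB stick 2  [load 90/140]
  60 → USB stick 3 (new)  [load 60/140]
  100 → USB stick 4 (new)  [load 100/140]
4 USB sticks opened.

4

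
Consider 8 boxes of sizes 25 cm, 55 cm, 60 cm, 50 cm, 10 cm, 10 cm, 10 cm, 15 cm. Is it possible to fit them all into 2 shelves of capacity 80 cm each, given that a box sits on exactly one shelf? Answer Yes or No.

Total = 235 cm; ⌈235/80⌉ = 3.
At least 3 shelves are required, but only 2 are allowed.

No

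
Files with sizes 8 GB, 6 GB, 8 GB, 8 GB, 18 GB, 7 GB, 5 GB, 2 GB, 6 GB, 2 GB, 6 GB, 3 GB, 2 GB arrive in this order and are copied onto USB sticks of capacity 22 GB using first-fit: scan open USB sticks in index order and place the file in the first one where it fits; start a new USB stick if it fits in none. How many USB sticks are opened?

4

  8 → USB stick 1 (new)  [load 8/22]
  6 → USB stick 1  [load 14/22]
  8 → USB stick 1  [load 22/22]
  8 → USB stick 2 (new)  [load 8/22]
  18 → USB stick 3 (new)  [load 18/22]
  7 → USB stick 2  [load 15/22]
  5 → USB stick 2  [load 20/22]
  2 → USB stick 2  [load 22/22]
  6 → USB stick 4 (new)  [load 6/22]
  2 → USB stick 3  [load 20/22]
  6 → USB stick 4  [load 12/22]
  3 → USB stick 4  [load 15/22]
  2 → USB stick 3  [load 22/22]
4 USB sticks opened.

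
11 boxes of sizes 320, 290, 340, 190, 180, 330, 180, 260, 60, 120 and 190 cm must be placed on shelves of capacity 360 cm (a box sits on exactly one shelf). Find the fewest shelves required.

Total = 340 + 330 + 320 + 290 + 260 + 190 + 190 + 180 + 180 + 120 + 60 = 2460 cm.
Lower bound: ⌈2460/360⌉ = 7 shelves.
A packing using 8 shelves:
  shelf 1: 340 = 340
  shelf 2: 330 = 330
  shelf 3: 320 = 320
  shelf 4: 290 + 60 = 350
  shelf 5: 260 = 260
  shelf 6: 190 + 120 = 310
  shelf 7: 190 = 190
  shelf 8: 180 + 180 = 360
No arrangement into 7 shelves stays within capacity, so 8 is optimal.

8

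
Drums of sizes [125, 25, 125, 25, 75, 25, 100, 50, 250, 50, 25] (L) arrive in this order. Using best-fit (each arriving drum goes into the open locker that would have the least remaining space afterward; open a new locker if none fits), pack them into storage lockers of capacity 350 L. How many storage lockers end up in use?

  125 → locker 1 (new)  [load 125/350]
  25 → locker 1  [load 150/350]
  125 → locker 1  [load 275/350]
  25 → locker 1  [load 300/350]
  75 → locker 2 (new)  [load 75/350]
  25 → locker 1  [load 325/350]
  100 → locker 2  [load 175/350]
  50 → locker 2  [load 225/350]
  250 → locker 3 (new)  [load 250/350]
  50 → locker 3  [load 300/350]
  25 → locker 1  [load 350/350]
3 storage lockers opened.

3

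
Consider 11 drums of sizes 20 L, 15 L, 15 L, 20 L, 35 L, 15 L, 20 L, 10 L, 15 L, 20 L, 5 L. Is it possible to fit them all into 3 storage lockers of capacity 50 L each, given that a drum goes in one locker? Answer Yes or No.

No

Total = 190 L; ⌈190/50⌉ = 4.
At least 4 storage lockers are required, but only 3 are allowed.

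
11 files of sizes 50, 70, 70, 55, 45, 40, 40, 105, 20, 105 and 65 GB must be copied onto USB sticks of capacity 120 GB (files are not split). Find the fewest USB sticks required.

6

Total = 105 + 105 + 70 + 70 + 65 + 55 + 50 + 45 + 40 + 40 + 20 = 665 GB.
Lower bound: ⌈665/120⌉ = 6 USB sticks.
A packing using 6 USB sticks:
  USB stick 1: 105 = 105
  USB stick 2: 105 = 105
  USB stick 3: 70 + 50 = 120
  USB stick 4: 70 + 45 = 115
  USB stick 5: 65 + 55 = 120
  USB stick 6: 40 + 40 + 20 = 100
This matches the lower bound, so 6 is optimal.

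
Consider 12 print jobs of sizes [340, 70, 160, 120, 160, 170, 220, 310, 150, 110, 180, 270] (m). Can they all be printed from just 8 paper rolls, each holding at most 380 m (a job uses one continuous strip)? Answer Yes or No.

Yes

A valid assignment using 7 paper rolls:
  roll 1: 340 = 340
  roll 2: 310 + 70 = 380
  roll 3: 270 + 110 = 380
  roll 4: 220 + 160 = 380
  roll 5: 180 + 170 = 350
  roll 6: 160 + 150 = 310
  roll 7: 120 = 120
That uses only 7 ≤ 8, so 8 paper rolls are enough.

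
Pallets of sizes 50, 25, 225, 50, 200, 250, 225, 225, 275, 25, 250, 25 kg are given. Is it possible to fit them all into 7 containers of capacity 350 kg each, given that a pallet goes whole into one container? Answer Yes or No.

Yes

A valid assignment using 7 containers:
  container 1: 275 + 50 + 25 = 350
  container 2: 250 + 50 + 25 + 25 = 350
  container 3: 250 = 250
  container 4: 225 = 225
  container 5: 225 = 225
  container 6: 225 = 225
  container 7: 200 = 200
Every load is within 350 kg, so 7 containers suffice.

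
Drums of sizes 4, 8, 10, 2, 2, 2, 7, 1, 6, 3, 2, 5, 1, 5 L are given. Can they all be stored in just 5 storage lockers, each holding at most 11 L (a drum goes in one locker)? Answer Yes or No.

No

Total = 58 L; ⌈58/11⌉ = 6.
At least 6 storage lockers are required, but only 5 are allowed.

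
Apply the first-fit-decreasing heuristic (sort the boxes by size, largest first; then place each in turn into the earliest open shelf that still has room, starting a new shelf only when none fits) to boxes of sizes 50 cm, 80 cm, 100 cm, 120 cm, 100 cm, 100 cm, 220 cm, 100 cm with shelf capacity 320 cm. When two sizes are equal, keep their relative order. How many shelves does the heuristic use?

3

Sorted descending: 220, 120, 100, 100, 100, 100, 80, 50.
  220 → shelf 1 (new)  [load 220/320]
  120 → shelf 2 (new)  [load 120/320]
  100 → shelf 1  [load 320/320]
  100 → shelf 2  [load 220/320]
  100 → shelf 2  [load 320/320]
  100 → shelf 3 (new)  [load 100/320]
  80 → shelf 3  [load 180/320]
  50 → shelf 3  [load 230/320]
3 shelves opened.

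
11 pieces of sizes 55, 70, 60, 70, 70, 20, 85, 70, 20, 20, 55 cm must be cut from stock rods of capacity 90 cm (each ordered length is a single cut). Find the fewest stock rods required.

Total = 85 + 70 + 70 + 70 + 70 + 60 + 55 + 55 + 20 + 20 + 20 = 595 cm.
Lower bound: ⌈595/90⌉ = 7 stock rods.
Also, 8 pieces each exceed 45 cm, and no two of those can share a stock rod, so at least 8 stock rods are needed.
A packing using 8 stock rods:
  stock rod 1: 85 = 85
  stock rod 2: 70 + 20 = 90
  stock rod 3: 70 + 20 = 90
  stock rod 4: 70 + 20 = 90
  stock rod 5: 70 = 70
  stock rod 6: 60 = 60
  stock rod 7: 55 = 55
  stock rod 8: 55 = 55
This matches the lower bound, so 8 is optimal.

8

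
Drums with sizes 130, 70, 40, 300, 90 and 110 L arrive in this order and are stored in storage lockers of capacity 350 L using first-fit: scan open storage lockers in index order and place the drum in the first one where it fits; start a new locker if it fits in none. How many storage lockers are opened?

3

  130 → locker 1 (new)  [load 130/350]
  70 → locker 1  [load 200/350]
  40 → locker 1  [load 240/350]
  300 → locker 2 (new)  [load 300/350]
  90 → locker 1  [load 330/350]
  110 → locker 3 (new)  [load 110/350]
3 storage lockers opened.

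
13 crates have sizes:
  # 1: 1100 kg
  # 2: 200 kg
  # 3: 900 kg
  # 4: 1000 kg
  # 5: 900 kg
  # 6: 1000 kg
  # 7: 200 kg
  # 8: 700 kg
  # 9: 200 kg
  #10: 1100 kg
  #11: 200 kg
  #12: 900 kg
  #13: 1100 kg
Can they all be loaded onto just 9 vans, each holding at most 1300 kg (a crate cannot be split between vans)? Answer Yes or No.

Yes

A valid assignment using 9 vans:
  van 1: 1100 + 200 = 1300
  van 2: 1100 + 200 = 1300
  van 3: 1100 + 200 = 1300
  van 4: 1000 + 200 = 1200
  van 5: 1000 = 1000
  van 6: 900 = 900
  van 7: 900 = 900
  van 8: 900 = 900
  van 9: 700 = 700
Every load is within 1300 kg, so 9 vans suffice.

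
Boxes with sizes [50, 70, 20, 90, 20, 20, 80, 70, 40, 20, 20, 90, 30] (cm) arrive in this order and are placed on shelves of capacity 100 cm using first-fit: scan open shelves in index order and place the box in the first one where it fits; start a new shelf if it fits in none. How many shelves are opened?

7

  50 → shelf 1 (new)  [load 50/100]
  70 → shelf 2 (new)  [load 70/100]
  20 → shelf 1  [load 70/100]
  90 → shelf 3 (new)  [load 90/100]
  20 → shelf 1  [load 90/100]
  20 → shelf 2  [load 90/100]
  80 → shelf 4 (new)  [load 80/100]
  70 → shelf 5 (new)  [load 70/100]
  40 → shelf 6 (new)  [load 40/100]
  20 → shelf 4  [load 100/100]
  20 → shelf 5  [load 90/100]
  90 → shelf 7 (new)  [load 90/100]
  30 → shelf 6  [load 70/100]
7 shelves opened.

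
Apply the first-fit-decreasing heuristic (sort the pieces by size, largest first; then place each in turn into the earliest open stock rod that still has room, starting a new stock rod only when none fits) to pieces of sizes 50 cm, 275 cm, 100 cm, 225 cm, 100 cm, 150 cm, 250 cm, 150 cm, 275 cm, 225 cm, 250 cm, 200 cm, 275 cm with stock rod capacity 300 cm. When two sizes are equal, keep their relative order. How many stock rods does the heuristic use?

10

Sorted descending: 275, 275, 275, 250, 250, 225, 225, 200, 150, 150, 100, 100, 50.
  275 → stock rod 1 (new)  [load 275/300]
  275 → stock rod 2 (new)  [load 275/300]
  275 → stock rod 3 (new)  [load 275/300]
  250 → stock rod 4 (new)  [load 250/300]
  250 → stock rod 5 (new)  [load 250/300]
  225 → stock rod 6 (new)  [load 225/300]
  225 → stock rod 7 (new)  [load 225/300]
  200 → stock rod 8 (new)  [load 200/300]
  150 → stock rod 9 (new)  [load 150/300]
  150 → stock rod 9  [load 300/300]
  100 → stock rod 8  [load 300/300]
  100 → stock rod 10 (new)  [load 100/300]
  50 → stock rod 4  [load 300/300]
10 stock rods opened.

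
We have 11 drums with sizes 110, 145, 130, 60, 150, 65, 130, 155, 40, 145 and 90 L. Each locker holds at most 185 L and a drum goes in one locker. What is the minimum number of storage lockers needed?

Total = 155 + 150 + 145 + 145 + 130 + 130 + 110 + 90 + 65 + 60 + 40 = 1220 L.
Lower bound: ⌈1220/185⌉ = 7 storage lockers.
A packing using 8 storage lockers:
  locker 1: 155 = 155
  locker 2: 150 = 150
  locker 3: 145 + 40 = 185
  locker 4: 145 = 145
  locker 5: 130 = 130
  locker 6: 130 = 130
  locker 7: 110 + 65 = 175
  locker 8: 90 + 60 = 150
No arrangement into 7 storage lockers stays within capacity, so 8 is optimal.

8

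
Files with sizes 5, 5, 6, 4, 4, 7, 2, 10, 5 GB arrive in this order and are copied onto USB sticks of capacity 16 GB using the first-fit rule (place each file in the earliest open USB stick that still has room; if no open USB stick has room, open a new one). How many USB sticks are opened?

  5 → USB stick 1 (new)  [load 5/16]
  5 → USB stick 1  [load 10/16]
  6 → USB stick 1  [load 16/16]
  4 → USB stick 2 (new)  [load 4/16]
  4 → USB stick 2  [load 8/16]
  7 → USB stick 2  [load 15/16]
  2 → USB stick 3 (new)  [load 2/16]
  10 → USB stick 3  [load 12/16]
  5 → USB stick 4 (new)  [load 5/16]
4 USB sticks opened.

4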